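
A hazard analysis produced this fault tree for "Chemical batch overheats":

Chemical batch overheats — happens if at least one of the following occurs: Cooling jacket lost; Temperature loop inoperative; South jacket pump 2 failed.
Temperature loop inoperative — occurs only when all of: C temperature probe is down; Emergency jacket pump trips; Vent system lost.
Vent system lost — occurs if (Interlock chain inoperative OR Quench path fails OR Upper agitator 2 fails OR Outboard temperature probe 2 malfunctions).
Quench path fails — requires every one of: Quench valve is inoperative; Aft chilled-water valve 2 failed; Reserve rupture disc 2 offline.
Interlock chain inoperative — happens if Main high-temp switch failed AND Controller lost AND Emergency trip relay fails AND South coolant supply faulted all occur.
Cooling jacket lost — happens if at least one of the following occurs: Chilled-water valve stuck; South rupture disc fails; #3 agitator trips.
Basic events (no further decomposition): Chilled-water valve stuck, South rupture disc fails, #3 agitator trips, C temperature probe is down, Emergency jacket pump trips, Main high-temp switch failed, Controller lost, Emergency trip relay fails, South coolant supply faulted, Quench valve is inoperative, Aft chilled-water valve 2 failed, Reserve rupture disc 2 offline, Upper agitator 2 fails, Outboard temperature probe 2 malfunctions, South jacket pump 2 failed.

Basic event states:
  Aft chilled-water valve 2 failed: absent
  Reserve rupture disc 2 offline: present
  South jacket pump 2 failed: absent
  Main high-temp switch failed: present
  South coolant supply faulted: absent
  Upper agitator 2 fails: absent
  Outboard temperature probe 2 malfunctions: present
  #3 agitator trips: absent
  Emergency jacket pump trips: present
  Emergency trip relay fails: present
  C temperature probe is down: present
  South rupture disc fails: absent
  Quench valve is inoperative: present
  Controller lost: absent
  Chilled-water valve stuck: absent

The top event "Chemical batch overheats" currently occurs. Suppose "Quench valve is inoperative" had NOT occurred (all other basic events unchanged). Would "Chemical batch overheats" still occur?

Counterfactual: set "Quench valve is inoperative" to not occurred.
Cooling jacket lost [OR]: Chilled-water valve stuck=not, South rupture disc fails=not, #3 agitator trips=not → no input occurs → does not occur.
Interlock chain inoperative [AND]: Main high-temp switch failed=occurs, Controller lost=not, Emergency trip relay fails=occurs, South coolant supply faulted=not → not all inputs occur → does not occur.
Quench path fails [AND]: Quench valve is inoperative=not, Aft chilled-water valve 2 failed=not, Reserve rupture disc 2 offline=occurs → not all inputs occur → does not occur.
Vent system lost [OR]: Interlock chain inoperative=not, Quench path fails=not, Upper agitator 2 fails=not, Outboard temperature probe 2 malfunctions=occurs → at least one input occurs → occurs.
Temperature loop inoperative [AND]: C temperature probe is down=occurs, Emergency jacket pump trips=occurs, Vent system lost=occurs → all inputs occur → occurs.
Chemical batch overheats [OR]: Cooling jacket lost=not, Temperature loop inoperative=occurs, South jacket pump 2 failed=not → at least one input occurs → occurs.

Yes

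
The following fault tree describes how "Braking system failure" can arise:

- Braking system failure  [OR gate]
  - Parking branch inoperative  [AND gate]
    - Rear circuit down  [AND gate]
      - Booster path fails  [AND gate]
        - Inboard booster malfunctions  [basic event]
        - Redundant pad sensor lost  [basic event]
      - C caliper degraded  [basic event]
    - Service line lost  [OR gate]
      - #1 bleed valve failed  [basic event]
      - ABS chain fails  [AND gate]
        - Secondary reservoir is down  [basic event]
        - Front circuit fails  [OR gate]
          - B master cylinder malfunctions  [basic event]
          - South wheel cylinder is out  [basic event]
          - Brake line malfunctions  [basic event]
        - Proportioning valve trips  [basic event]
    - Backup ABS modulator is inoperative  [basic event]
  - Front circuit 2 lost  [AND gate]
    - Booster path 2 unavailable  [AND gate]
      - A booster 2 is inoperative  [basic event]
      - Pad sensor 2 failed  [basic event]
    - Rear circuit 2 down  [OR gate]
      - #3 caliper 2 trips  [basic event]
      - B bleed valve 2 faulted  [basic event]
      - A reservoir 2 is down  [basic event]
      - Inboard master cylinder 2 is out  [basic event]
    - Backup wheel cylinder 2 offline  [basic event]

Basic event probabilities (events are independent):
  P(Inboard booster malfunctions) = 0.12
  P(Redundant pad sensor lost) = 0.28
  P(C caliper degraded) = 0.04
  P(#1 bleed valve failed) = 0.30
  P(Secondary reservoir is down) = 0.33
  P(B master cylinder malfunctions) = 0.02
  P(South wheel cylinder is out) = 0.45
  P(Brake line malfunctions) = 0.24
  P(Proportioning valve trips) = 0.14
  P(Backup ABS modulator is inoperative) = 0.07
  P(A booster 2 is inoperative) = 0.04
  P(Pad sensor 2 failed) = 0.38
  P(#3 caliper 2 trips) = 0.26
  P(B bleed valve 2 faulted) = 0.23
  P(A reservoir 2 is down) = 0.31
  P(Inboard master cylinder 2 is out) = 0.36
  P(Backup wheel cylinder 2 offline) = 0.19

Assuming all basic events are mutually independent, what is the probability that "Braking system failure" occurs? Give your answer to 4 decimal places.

P(Booster path fails) [AND] = 0.12 × 0.28 = 0.033600
P(Rear circuit down) [AND] = 0.033600 × 0.04 = 0.001344
P(Front circuit fails) [OR] = 1 − (1−0.02) × (1−0.45) × (1−0.24) = 0.590360
P(ABS chain fails) [AND] = 0.33 × 0.590360 × 0.14 = 0.027275
P(Service line lost) [OR] = 1 − (1−0.30) × (1−0.027275) = 0.319093
P(Parking branch inoperative) [AND] = 0.001344 × 0.319093 × 0.07 = 0.000030
P(Booster path 2 unavailable) [AND] = 0.04 × 0.38 = 0.015200
P(Rear circuit 2 down) [OR] = 1 − (1−0.26) × (1−0.23) × (1−0.31) × (1−0.36) = 0.748376
P(Front circuit 2 lost) [AND] = 0.015200 × 0.748376 × 0.19 = 0.002161
P(Braking system failure) [OR] = 1 − (1−0.000030) × (1−0.002161) = 0.002191
Rounded to 4 decimal places: P(Braking system failure) ≈ 0.0022.

0.0022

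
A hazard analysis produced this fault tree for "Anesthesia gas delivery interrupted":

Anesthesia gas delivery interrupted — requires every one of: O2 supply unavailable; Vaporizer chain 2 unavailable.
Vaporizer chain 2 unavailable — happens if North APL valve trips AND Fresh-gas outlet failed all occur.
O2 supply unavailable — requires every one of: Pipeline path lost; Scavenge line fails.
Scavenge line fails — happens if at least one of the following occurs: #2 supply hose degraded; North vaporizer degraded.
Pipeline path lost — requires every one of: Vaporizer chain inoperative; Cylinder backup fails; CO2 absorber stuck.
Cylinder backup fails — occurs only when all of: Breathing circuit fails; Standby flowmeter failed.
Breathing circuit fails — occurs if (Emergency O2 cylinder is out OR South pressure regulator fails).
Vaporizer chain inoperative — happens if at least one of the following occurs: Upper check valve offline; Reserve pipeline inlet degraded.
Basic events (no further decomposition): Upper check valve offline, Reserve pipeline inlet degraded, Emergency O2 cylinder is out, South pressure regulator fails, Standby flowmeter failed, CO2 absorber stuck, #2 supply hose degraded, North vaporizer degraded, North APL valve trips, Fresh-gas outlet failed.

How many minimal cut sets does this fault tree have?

Vaporizer chain inoperative [OR]: union of children's cut sets → 2 cut set(s).
Breathing circuit fails [OR]: union of children's cut sets → 2 cut set(s).
Cylinder backup fails [AND]: one cut set from each child combined → 2 × 1 = 2 cut set(s).
Pipeline path lost [AND]: one cut set from each child combined → 2 × 2 × 1 = 4 cut set(s).
Scavenge line fails [OR]: union of children's cut sets → 2 cut set(s).
O2 supply unavailable [AND]: one cut set from each child combined → 4 × 2 = 8 cut set(s).
Vaporizer chain 2 unavailable [AND]: one cut set from each child combined → 1 × 1 = 1 cut set(s).
Anesthesia gas delivery interrupted [AND]: one cut set from each child combined → 8 × 1 = 8 cut set(s).
Minimal cut sets: {#2 supply hose degraded, CO2 absorber stuck, Emergency O2 cylinder is out, Fresh-gas outlet failed, North APL valve trips, Standby flowmeter failed, Upper check valve offline}; {CO2 absorber stuck, Emergency O2 cylinder is out, Fresh-gas outlet failed, North APL valve trips, North vaporizer degraded, Standby flowmeter failed, Upper check valve offline}; {#2 supply hose degraded, CO2 absorber stuck, Fresh-gas outlet failed, North APL valve trips, South pressure regulator fails, Standby flowmeter failed, Upper check valve offline}; {CO2 absorber stuck, Fresh-gas outlet failed, North APL valve trips, North vaporizer degraded, South pressure regulator fails, Standby flowmeter failed, Upper check valve offline}; {#2 supply hose degraded, CO2 absorber stuck, Emergency O2 cylinder is out, Fresh-gas outlet failed, North APL valve trips, Reserve pipeline inlet degraded, Standby flowmeter failed}; {CO2 absorber stuck, Emergency O2 cylinder is out, Fresh-gas outlet failed, North APL valve trips, North vaporizer degraded, Reserve pipeline inlet degraded, Standby flowmeter failed}; {#2 supply hose degraded, CO2 absorber stuck, Fresh-gas outlet failed, North APL valve trips, Reserve pipeline inlet degraded, South pressure regulator fails, Standby flowmeter failed}; {CO2 absorber stuck, Fresh-gas outlet failed, North APL valve trips, North vaporizer degraded, Reserve pipeline inlet degraded, South pressure regulator fails, Standby flowmeter failed}.

8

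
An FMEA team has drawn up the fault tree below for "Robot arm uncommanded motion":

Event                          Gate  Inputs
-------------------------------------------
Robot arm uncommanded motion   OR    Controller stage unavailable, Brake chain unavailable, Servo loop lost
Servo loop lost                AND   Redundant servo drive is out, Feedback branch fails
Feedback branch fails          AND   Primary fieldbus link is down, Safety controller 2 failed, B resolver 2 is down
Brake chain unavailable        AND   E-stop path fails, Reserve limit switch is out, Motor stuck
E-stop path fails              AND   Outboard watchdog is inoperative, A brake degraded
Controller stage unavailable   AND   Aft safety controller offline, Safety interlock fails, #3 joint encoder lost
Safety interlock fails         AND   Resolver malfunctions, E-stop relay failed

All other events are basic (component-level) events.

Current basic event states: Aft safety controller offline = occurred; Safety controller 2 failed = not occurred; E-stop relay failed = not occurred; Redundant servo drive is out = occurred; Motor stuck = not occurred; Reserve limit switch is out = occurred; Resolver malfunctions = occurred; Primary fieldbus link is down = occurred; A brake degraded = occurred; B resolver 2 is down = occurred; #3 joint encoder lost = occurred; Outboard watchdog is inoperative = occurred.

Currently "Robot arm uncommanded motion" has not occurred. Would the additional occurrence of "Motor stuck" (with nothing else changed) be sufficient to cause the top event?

Yes

Counterfactual: set "Motor stuck" to occurred.
Safety interlock fails [AND]: Resolver malfunctions=occurs, E-stop relay failed=not → not all inputs occur → does not occur.
Controller stage unavailable [AND]: Aft safety controller offline=occurs, Safety interlock fails=not, #3 joint encoder lost=occurs → not all inputs occur → does not occur.
E-stop path fails [AND]: Outboard watchdog is inoperative=occurs, A brake degraded=occurs → all inputs occur → occurs.
Brake chain unavailable [AND]: E-stop path fails=occurs, Reserve limit switch is out=occurs, Motor stuck=occurs → all inputs occur → occurs.
Feedback branch fails [AND]: Primary fieldbus link is down=occurs, Safety controller 2 failed=not, B resolver 2 is down=occurs → not all inputs occur → does not occur.
Servo loop lost [AND]: Redundant servo drive is out=occurs, Feedback branch fails=not → not all inputs occur → does not occur.
Robot arm uncommanded motion [OR]: Controller stage unavailable=not, Brake chain unavailable=occurs, Servo loop lost=not → at least one input occurs → occurs.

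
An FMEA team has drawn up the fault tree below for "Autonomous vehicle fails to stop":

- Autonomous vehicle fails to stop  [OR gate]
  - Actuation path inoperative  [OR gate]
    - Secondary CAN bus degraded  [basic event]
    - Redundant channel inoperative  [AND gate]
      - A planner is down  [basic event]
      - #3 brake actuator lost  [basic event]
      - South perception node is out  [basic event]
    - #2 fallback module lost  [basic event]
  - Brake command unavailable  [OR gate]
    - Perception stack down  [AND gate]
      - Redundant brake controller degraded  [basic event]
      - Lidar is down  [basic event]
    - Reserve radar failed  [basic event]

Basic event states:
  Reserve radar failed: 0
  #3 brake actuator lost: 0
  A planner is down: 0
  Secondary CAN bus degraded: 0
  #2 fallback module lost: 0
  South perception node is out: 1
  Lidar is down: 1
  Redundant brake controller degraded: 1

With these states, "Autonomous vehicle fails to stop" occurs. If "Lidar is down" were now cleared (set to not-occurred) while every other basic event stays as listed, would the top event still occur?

No

Counterfactual: set "Lidar is down" to not occurred.
Redundant channel inoperative [AND]: A planner is down=not, #3 brake actuator lost=not, South perception node is out=occurs → not all inputs occur → does not occur.
Actuation path inoperative [OR]: Secondary CAN bus degraded=not, Redundant channel inoperative=not, #2 fallback module lost=not → no input occurs → does not occur.
Perception stack down [AND]: Redundant brake controller degraded=occurs, Lidar is down=not → not all inputs occur → does not occur.
Brake command unavailable [OR]: Perception stack down=not, Reserve radar failed=not → no input occurs → does not occur.
Autonomous vehicle fails to stop [OR]: Actuation path inoperative=not, Brake command unavailable=not → no input occurs → does not occur.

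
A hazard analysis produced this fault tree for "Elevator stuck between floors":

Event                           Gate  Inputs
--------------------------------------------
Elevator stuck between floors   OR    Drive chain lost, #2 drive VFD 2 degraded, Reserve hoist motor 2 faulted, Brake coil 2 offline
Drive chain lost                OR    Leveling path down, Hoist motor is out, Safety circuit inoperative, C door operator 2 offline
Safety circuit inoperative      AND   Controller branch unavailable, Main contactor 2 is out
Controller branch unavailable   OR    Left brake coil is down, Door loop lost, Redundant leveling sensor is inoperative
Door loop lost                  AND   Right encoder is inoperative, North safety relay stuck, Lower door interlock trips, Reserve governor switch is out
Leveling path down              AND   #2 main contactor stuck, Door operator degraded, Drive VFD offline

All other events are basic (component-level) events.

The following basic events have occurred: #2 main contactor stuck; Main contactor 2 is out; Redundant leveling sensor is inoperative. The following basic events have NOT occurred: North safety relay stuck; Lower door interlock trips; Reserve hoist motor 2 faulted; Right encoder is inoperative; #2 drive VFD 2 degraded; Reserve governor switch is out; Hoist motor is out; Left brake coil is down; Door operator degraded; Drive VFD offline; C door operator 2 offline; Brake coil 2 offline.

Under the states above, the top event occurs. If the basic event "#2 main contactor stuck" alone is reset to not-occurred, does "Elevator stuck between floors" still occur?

Yes

Counterfactual: set "#2 main contactor stuck" to not occurred.
Leveling path down [AND]: #2 main contactor stuck=not, Door operator degraded=not, Drive VFD offline=not → not all inputs occur → does not occur.
Door loop lost [AND]: Right encoder is inoperative=not, North safety relay stuck=not, Lower door interlock trips=not, Reserve governor switch is out=not → not all inputs occur → does not occur.
Controller branch unavailable [OR]: Left brake coil is down=not, Door loop lost=not, Redundant leveling sensor is inoperative=occurs → at least one input occurs → occurs.
Safety circuit inoperative [AND]: Controller branch unavailable=occurs, Main contactor 2 is out=occurs → all inputs occur → occurs.
Drive chain lost [OR]: Leveling path down=not, Hoist motor is out=not, Safety circuit inoperative=occurs, C door operator 2 offline=not → at least one input occurs → occurs.
Elevator stuck between floors [OR]: Drive chain lost=occurs, #2 drive VFD 2 degraded=not, Reserve hoist motor 2 faulted=not, Brake coil 2 offline=not → at least one input occurs → occurs.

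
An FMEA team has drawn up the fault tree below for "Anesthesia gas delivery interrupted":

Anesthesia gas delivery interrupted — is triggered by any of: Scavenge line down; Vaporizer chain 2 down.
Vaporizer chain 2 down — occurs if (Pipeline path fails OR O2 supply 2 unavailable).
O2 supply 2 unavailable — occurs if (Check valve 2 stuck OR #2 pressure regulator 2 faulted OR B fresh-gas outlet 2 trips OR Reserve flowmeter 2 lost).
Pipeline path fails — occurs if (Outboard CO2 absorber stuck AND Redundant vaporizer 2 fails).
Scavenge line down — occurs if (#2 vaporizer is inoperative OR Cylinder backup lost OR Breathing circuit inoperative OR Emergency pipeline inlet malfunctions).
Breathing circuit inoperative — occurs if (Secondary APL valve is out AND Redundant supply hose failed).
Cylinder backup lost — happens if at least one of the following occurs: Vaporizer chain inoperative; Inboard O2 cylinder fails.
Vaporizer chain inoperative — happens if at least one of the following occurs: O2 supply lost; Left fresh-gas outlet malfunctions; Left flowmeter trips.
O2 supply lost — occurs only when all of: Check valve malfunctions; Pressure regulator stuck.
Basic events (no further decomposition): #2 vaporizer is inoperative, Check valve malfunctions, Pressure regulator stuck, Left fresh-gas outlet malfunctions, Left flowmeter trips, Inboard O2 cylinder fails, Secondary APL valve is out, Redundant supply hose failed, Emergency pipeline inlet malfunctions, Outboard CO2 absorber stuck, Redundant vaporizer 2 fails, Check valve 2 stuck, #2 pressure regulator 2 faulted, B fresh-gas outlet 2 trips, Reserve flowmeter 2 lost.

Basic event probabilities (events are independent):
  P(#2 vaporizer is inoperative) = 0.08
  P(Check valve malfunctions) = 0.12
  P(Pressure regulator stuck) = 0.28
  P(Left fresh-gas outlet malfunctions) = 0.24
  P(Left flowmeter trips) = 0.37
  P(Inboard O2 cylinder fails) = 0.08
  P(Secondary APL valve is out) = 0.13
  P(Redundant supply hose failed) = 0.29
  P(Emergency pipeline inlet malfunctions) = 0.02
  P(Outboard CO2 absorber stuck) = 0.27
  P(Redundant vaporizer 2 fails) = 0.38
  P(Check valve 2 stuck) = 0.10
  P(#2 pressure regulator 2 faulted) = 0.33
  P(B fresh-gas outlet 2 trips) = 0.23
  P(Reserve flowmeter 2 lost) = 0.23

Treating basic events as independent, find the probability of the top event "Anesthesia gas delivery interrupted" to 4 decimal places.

P(O2 supply lost) [AND] = 0.12 × 0.28 = 0.033600
P(Vaporizer chain inoperative) [OR] = 1 − (1−0.033600) × (1−0.24) × (1−0.37) = 0.537288
P(Cylinder backup lost) [OR] = 1 − (1−0.537288) × (1−0.08) = 0.574305
P(Breathing circuit inoperative) [AND] = 0.13 × 0.29 = 0.037700
P(Scavenge line down) [OR] = 1 − (1−0.08) × (1−0.574305) × (1−0.037700) × (1−0.02) = 0.630663
P(Pipeline path fails) [AND] = 0.27 × 0.38 = 0.102600
P(O2 supply 2 unavailable) [OR] = 1 − (1−0.10) × (1−0.33) × (1−0.23) × (1−0.23) = 0.642481
P(Vaporizer chain 2 down) [OR] = 1 − (1−0.102600) × (1−0.642481) = 0.679162
P(Anesthesia gas delivery interrupted) [OR] = 1 − (1−0.630663) × (1−0.679162) = 0.881503
Rounded to 4 decimal places: P(Anesthesia gas delivery interrupted) ≈ 0.8815.

0.8815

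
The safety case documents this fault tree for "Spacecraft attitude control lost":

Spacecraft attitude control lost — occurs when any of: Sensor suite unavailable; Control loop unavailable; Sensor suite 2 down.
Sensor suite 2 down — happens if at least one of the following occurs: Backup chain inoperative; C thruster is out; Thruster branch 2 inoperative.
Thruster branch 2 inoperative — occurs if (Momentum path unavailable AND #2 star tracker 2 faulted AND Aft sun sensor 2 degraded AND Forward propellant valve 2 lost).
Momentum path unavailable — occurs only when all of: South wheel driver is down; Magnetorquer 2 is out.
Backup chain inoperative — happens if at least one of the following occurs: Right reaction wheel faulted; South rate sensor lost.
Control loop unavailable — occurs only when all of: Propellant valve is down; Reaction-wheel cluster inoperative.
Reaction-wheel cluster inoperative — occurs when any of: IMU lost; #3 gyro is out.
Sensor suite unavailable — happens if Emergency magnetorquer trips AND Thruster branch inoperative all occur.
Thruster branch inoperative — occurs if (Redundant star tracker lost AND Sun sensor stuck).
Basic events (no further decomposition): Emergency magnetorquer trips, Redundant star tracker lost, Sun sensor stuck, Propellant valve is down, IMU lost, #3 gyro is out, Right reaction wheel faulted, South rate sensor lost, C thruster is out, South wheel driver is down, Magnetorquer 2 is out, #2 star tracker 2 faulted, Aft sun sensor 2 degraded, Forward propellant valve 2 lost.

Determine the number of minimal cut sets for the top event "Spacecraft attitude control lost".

Thruster branch inoperative [AND]: one cut set from each child combined → 1 × 1 = 1 cut set(s).
Sensor suite unavailable [AND]: one cut set from each child combined → 1 × 1 = 1 cut set(s).
Reaction-wheel cluster inoperative [OR]: union of children's cut sets → 2 cut set(s).
Control loop unavailable [AND]: one cut set from each child combined → 1 × 2 = 2 cut set(s).
Backup chain inoperative [OR]: union of children's cut sets → 2 cut set(s).
Momentum path unavailable [AND]: one cut set from each child combined → 1 × 1 = 1 cut set(s).
Thruster branch 2 inoperative [AND]: one cut set from each child combined → 1 × 1 × 1 × 1 = 1 cut set(s).
Sensor suite 2 down [OR]: union of children's cut sets → 4 cut set(s).
Spacecraft attitude control lost [OR]: union of children's cut sets → 7 cut set(s).
Minimal cut sets: {Emergency magnetorquer trips, Redundant star tracker lost, Sun sensor stuck}; {IMU lost, Propellant valve is down}; {#3 gyro is out, Propellant valve is down}; {Right reaction wheel faulted}; {South rate sensor lost}; {C thruster is out}; {#2 star tracker 2 faulted, Aft sun sensor 2 degraded, Forward propellant valve 2 lost, Magnetorquer 2 is out, South wheel driver is down}.

7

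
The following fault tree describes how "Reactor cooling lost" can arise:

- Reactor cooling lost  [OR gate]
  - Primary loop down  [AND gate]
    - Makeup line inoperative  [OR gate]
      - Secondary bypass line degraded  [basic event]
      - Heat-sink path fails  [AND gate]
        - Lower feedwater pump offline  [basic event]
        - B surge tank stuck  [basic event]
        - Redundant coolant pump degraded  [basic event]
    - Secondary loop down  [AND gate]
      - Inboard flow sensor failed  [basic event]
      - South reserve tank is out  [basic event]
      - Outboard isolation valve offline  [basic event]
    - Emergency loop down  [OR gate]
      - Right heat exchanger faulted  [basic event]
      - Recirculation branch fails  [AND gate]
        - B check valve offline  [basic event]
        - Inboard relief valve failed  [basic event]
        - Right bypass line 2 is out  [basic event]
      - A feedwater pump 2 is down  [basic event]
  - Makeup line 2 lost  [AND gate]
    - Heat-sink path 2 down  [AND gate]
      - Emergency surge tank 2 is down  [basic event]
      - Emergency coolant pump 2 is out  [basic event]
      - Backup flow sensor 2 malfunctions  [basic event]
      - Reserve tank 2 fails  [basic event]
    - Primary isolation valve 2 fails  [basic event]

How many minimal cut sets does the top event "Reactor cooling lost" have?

Heat-sink path fails [AND]: one cut set from each child combined → 1 × 1 × 1 = 1 cut set(s).
Makeup line inoperative [OR]: union of children's cut sets → 2 cut set(s).
Secondary loop down [AND]: one cut set from each child combined → 1 × 1 × 1 = 1 cut set(s).
Recirculation branch fails [AND]: one cut set from each child combined → 1 × 1 × 1 = 1 cut set(s).
Emergency loop down [OR]: union of children's cut sets → 3 cut set(s).
Primary loop down [AND]: one cut set from each child combined → 2 × 1 × 3 = 6 cut set(s).
Heat-sink path 2 down [AND]: one cut set from each child combined → 1 × 1 × 1 × 1 = 1 cut set(s).
Makeup line 2 lost [AND]: one cut set from each child combined → 1 × 1 = 1 cut set(s).
Reactor cooling lost [OR]: union of children's cut sets → 7 cut set(s).
Minimal cut sets: {Inboard flow sensor failed, Outboard isolation valve offline, Right heat exchanger faulted, Secondary bypass line degraded, South reserve tank is out}; {B check valve offline, Inboard flow sensor failed, Inboard relief valve failed, Outboard isolation valve offline, Right bypass line 2 is out, Secondary bypass line degraded, South reserve tank is out}; {A feedwater pump 2 is down, Inboard flow sensor failed, Outboard isolation valve offline, Secondary bypass line degraded, South reserve tank is out}; {B surge tank stuck, Inboard flow sensor failed, Lower feedwater pump offline, Outboard isolation valve offline, Redundant coolant pump degraded, Right heat exchanger faulted, South reserve tank is out}; {B check valve offline, B surge tank stuck, Inboard flow sensor failed, Inboard relief valve failed, Lower feedwater pump offline, Outboard isolation valve offline, Redundant coolant pump degraded, Right bypass line 2 is out, South reserve tank is out}; {A feedwater pump 2 is down, B surge tank stuck, Inboard flow sensor failed, Lower feedwater pump offline, Outboard isolation valve offline, Redundant coolant pump degraded, South reserve tank is out}; {Backup flow sensor 2 malfunctions, Emergency coolant pump 2 is out, Emergency surge tank 2 is down, Primary isolation valve 2 fails, Reserve tank 2 fails}.

7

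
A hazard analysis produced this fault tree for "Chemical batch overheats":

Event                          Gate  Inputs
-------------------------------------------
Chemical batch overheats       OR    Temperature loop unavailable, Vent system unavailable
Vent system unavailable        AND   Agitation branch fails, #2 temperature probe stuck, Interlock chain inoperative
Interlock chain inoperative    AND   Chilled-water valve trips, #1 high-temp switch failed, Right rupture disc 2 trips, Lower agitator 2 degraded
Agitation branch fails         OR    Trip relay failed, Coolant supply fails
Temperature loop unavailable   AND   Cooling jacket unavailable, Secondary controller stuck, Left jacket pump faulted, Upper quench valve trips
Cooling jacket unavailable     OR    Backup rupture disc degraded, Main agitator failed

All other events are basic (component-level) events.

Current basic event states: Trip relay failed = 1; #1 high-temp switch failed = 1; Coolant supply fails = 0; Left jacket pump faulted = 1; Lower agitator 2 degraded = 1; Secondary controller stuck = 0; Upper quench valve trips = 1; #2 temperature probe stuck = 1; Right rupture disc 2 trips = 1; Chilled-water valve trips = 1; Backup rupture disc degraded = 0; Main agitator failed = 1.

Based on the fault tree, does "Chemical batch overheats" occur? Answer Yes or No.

Yes

Cooling jacket unavailable [OR]: Backup rupture disc degraded=not, Main agitator failed=occurs → at least one input occurs → occurs.
Temperature loop unavailable [AND]: Cooling jacket unavailable=occurs, Secondary controller stuck=not, Left jacket pump faulted=occurs, Upper quench valve trips=occurs → not all inputs occur → does not occur.
Agitation branch fails [OR]: Trip relay failed=occurs, Coolant supply fails=not → at least one input occurs → occurs.
Interlock chain inoperative [AND]: Chilled-water valve trips=occurs, #1 high-temp switch failed=occurs, Right rupture disc 2 trips=occurs, Lower agitator 2 degraded=occurs → all inputs occur → occurs.
Vent system unavailable [AND]: Agitation branch fails=occurs, #2 temperature probe stuck=occurs, Interlock chain inoperative=occurs → all inputs occur → occurs.
Chemical batch overheats [OR]: Temperature loop unavailable=not, Vent system unavailable=occurs → at least one input occurs → occurs.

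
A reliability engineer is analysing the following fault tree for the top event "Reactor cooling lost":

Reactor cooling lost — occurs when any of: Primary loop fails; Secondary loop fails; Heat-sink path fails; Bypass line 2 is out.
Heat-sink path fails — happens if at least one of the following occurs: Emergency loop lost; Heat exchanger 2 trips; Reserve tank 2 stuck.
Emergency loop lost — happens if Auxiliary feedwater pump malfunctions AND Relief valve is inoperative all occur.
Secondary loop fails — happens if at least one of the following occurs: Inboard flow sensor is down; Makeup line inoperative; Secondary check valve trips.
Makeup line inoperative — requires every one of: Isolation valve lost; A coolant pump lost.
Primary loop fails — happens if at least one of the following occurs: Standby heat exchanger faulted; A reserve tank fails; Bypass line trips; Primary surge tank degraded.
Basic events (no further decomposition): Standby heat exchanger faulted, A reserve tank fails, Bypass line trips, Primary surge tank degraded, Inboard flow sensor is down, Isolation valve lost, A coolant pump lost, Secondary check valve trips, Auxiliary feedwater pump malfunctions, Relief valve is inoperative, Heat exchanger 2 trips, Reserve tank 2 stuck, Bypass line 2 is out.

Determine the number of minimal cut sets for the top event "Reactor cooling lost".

11

Primary loop fails [OR]: union of children's cut sets → 4 cut set(s).
Makeup line inoperative [AND]: one cut set from each child combined → 1 × 1 = 1 cut set(s).
Secondary loop fails [OR]: union of children's cut sets → 3 cut set(s).
Emergency loop lost [AND]: one cut set from each child combined → 1 × 1 = 1 cut set(s).
Heat-sink path fails [OR]: union of children's cut sets → 3 cut set(s).
Reactor cooling lost [OR]: union of children's cut sets → 11 cut set(s).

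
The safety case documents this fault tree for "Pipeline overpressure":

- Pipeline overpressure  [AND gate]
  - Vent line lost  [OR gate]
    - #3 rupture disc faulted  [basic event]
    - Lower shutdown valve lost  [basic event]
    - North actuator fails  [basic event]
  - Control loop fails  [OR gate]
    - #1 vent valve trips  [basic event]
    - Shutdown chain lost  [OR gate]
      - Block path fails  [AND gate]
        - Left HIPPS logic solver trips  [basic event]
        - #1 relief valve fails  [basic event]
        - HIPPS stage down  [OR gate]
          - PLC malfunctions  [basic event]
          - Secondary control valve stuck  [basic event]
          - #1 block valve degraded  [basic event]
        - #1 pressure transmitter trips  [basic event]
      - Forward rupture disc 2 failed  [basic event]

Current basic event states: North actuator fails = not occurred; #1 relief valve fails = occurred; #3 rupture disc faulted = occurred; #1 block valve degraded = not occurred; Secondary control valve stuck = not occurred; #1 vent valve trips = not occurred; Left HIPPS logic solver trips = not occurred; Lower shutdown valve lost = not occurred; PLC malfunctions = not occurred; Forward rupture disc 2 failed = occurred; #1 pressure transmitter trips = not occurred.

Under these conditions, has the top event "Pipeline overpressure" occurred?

Yes

Vent line lost [OR]: #3 rupture disc faulted=occurs, Lower shutdown valve lost=not, North actuator fails=not → at least one input occurs → occurs.
HIPPS stage down [OR]: PLC malfunctions=not, Secondary control valve stuck=not, #1 block valve degraded=not → no input occurs → does not occur.
Block path fails [AND]: Left HIPPS logic solver trips=not, #1 relief valve fails=occurs, HIPPS stage down=not, #1 pressure transmitter trips=not → not all inputs occur → does not occur.
Shutdown chain lost [OR]: Block path fails=not, Forward rupture disc 2 failed=occurs → at least one input occurs → occurs.
Control loop fails [OR]: #1 vent valve trips=not, Shutdown chain lost=occurs → at least one input occurs → occurs.
Pipeline overpressure [AND]: Vent line lost=occurs, Control loop fails=occurs → all inputs occur → occurs.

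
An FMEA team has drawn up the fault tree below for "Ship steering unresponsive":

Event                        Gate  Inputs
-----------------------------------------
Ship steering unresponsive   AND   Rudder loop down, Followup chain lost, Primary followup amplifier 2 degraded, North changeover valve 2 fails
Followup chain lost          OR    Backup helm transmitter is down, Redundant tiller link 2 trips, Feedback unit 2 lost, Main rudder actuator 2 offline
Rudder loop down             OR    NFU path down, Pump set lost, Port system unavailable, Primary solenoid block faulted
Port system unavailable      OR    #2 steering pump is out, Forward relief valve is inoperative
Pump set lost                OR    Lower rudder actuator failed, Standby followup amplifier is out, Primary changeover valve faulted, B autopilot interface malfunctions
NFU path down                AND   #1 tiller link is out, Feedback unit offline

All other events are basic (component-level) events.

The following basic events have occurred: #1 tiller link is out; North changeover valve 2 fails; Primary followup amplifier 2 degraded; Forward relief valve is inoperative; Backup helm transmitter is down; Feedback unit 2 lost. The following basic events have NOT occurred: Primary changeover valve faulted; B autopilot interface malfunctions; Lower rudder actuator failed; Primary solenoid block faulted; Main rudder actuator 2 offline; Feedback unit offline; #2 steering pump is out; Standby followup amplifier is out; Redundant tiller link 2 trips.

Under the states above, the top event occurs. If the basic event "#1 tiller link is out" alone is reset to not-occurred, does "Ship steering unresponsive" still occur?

Yes

Counterfactual: set "#1 tiller link is out" to not occurred.
NFU path down [AND]: #1 tiller link is out=not, Feedback unit offline=not → not all inputs occur → does not occur.
Pump set lost [OR]: Lower rudder actuator failed=not, Standby followup amplifier is out=not, Primary changeover valve faulted=not, B autopilot interface malfunctions=not → no input occurs → does not occur.
Port system unavailable [OR]: #2 steering pump is out=not, Forward relief valve is inoperative=occurs → at least one input occurs → occurs.
Rudder loop down [OR]: NFU path down=not, Pump set lost=not, Port system unavailable=occurs, Primary solenoid block faulted=not → at least one input occurs → occurs.
Followup chain lost [OR]: Backup helm transmitter is down=occurs, Redundant tiller link 2 trips=not, Feedback unit 2 lost=occurs, Main rudder actuator 2 offline=not → at least one input occurs → occurs.
Ship steering unresponsive [AND]: Rudder loop down=occurs, Followup chain lost=occurs, Primary followup amplifier 2 degraded=occurs, North changeover valve 2 fails=occurs → all inputs occur → occurs.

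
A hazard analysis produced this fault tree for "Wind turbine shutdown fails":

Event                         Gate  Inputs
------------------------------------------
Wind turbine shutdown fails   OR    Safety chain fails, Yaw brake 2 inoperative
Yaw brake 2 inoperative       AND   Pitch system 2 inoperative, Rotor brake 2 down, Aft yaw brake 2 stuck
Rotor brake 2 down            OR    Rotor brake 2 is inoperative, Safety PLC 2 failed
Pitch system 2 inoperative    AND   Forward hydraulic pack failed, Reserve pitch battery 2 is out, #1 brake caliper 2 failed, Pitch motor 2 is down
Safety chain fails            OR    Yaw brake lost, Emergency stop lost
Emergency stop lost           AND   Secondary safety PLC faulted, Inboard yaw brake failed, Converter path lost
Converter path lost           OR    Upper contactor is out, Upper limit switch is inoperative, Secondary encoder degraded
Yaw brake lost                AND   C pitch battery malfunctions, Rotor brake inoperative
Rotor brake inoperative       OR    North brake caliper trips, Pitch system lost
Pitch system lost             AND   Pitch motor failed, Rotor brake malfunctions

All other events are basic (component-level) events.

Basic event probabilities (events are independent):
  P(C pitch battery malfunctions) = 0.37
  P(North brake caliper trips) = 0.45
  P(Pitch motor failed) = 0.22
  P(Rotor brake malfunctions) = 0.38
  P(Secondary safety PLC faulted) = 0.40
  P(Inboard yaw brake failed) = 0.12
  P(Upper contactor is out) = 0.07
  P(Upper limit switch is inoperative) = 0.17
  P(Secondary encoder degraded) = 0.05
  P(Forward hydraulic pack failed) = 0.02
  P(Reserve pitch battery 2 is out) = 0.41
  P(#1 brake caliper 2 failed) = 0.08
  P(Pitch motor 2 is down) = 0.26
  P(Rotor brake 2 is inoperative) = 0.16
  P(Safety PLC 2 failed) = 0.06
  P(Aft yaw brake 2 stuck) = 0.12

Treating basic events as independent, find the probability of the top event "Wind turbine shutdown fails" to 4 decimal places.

P(Pitch system lost) [AND] = 0.22 × 0.38 = 0.083600
P(Rotor brake inoperative) [OR] = 1 − (1−0.45) × (1−0.083600) = 0.495980
P(Yaw brake lost) [AND] = 0.37 × 0.495980 = 0.183513
P(Converter path lost) [OR] = 1 − (1−0.07) × (1−0.17) × (1−0.05) = 0.266695
P(Emergency stop lost) [AND] = 0.40 × 0.12 × 0.266695 = 0.012801
P(Safety chain fails) [OR] = 1 − (1−0.183513) × (1−0.012801) = 0.193965
P(Pitch system 2 inoperative) [AND] = 0.02 × 0.41 × 0.08 × 0.26 = 0.000171
P(Rotor brake 2 down) [OR] = 1 − (1−0.16) × (1−0.06) = 0.210400
P(Yaw brake 2 inoperative) [AND] = 0.000171 × 0.210400 × 0.12 = 0.000004
P(Wind turbine shutdown fails) [OR] = 1 − (1−0.193965) × (1−0.000004) = 0.193968
Rounded to 4 decimal places: P(Wind turbine shutdown fails) ≈ 0.1940.

0.1940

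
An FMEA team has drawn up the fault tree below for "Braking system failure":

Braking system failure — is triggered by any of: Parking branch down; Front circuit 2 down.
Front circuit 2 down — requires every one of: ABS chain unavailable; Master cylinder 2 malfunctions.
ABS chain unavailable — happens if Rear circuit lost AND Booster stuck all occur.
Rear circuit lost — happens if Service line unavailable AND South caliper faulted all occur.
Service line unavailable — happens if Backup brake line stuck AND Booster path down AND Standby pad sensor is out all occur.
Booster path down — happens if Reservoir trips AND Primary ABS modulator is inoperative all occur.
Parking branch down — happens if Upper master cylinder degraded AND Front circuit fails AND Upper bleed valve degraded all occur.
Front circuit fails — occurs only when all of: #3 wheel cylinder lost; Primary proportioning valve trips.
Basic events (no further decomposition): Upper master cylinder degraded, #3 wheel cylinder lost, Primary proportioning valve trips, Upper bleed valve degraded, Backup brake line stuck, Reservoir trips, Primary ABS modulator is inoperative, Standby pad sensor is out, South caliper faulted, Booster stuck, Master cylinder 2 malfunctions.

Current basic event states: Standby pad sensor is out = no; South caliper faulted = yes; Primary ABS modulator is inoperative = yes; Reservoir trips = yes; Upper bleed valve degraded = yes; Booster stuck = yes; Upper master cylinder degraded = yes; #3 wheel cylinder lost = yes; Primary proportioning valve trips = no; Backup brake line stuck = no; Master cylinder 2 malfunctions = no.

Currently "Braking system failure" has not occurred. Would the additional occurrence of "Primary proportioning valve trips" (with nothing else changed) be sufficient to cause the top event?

Yes

Counterfactual: set "Primary proportioning valve trips" to occurred.
Front circuit fails [AND]: #3 wheel cylinder lost=occurs, Primary proportioning valve trips=occurs → all inputs occur → occurs.
Parking branch down [AND]: Upper master cylinder degraded=occurs, Front circuit fails=occurs, Upper bleed valve degraded=occurs → all inputs occur → occurs.
Booster path down [AND]: Reservoir trips=occurs, Primary ABS modulator is inoperative=occurs → all inputs occur → occurs.
Service line unavailable [AND]: Backup brake line stuck=not, Booster path down=occurs, Standby pad sensor is out=not → not all inputs occur → does not occur.
Rear circuit lost [AND]: Service line unavailable=not, South caliper faulted=occurs → not all inputs occur → does not occur.
ABS chain unavailable [AND]: Rear circuit lost=not, Booster stuck=occurs → not all inputs occur → does not occur.
Front circuit 2 down [AND]: ABS chain unavailable=not, Master cylinder 2 malfunctions=not → not all inputs occur → does not occur.
Braking system failure [OR]: Parking branch down=occurs, Front circuit 2 down=not → at least one input occurs → occurs.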